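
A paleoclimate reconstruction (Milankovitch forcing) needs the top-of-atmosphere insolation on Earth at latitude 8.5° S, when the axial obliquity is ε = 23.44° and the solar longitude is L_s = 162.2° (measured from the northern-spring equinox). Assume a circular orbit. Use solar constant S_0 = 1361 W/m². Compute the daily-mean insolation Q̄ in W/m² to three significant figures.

Solar declination: sin δ = sin ε · sin L_s = sin 23.44° × sin 162.2° = 0.12160, so δ = +6.985°.
cos h₀ = −tan(-8.5°) tan(+6.985°) = 0.0183, h₀ = 1.5525 rad.
Bracket: h₀ sin ϕ sin δ + cos ϕ cos δ sin h₀ = 1.5525×-0.14781×0.12160 + 0.98902×0.99258×0.99983 = -0.027904 + 0.981515 = 0.953611.
Q̄ = (S_0/π) × [bracket] = (1361/π) × 0.953611 = 413.1 W/m².

Q̄ ≈ 413 W/m²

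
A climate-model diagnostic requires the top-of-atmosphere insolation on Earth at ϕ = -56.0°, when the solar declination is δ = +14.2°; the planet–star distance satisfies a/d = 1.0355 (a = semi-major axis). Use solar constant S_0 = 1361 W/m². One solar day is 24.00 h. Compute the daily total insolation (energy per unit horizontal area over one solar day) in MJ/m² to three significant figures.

cos h₀ = −tan(-56.0°) tan(+14.200°) = 0.3751, h₀ = 1.1862 rad.
Bracket: h₀ sin ϕ sin δ + cos ϕ cos δ sin h₀ = 1.1862×-0.82904×0.24531 + 0.55919×0.96945×0.92697 = -0.241240 + 0.502517 = 0.261277.
Inverse-square distance factor (a/d)² = 1.0355² = 1.072260.
Q̄ = (S_0/π) × 1.072260 × [bracket] = (1361/π) × 1.072260 × 0.261277 = 121.37 W/m².
Daily total = Q̄ × 24.00 h × 3600 s/h = 121.37 × 24.00 × 3600 / 10⁶ = 10.49 MJ/m².

10.5 MJ/m²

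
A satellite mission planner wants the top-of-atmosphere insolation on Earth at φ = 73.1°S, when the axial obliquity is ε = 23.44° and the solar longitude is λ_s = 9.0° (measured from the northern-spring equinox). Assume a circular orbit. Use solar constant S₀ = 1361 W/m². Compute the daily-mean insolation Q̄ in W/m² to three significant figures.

Solar declination: sin δ = sin ε · sin λ_s = sin 23.44° × sin 9.0° = 0.06223, so δ = +3.568°.
cos H₀ = −tan(-73.1°) tan(+3.568°) = 0.2052, H₀ = 1.3641 rad.
Bracket: H₀ sin φ sin δ + cos φ cos δ sin H₀ = 1.3641×-0.95681×0.06223 + 0.29070×0.99806×0.97872 = -0.081222 + 0.283962 = 0.202740.
Q̄ = (S₀/π) × [bracket] = (1361/π) × 0.202740 = 87.83 W/m².

Q̄ ≈ 87.8 W/m²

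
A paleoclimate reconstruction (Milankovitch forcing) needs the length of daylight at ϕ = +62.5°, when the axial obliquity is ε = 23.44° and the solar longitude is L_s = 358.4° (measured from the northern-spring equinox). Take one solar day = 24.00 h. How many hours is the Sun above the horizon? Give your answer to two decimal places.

Solar declination: sin δ = sin ε · sin L_s = sin 23.44° × sin 358.4° = -0.01111, so δ = -0.636°.
cos h₀ = −tan ϕ · tan δ = −tan(+62.5°) × tan(-0.636°) = 0.0213, so h₀ = 1.5495 rad = 88.78°.
Daylight = 2h₀/(2π) × 24.00 h = (1.5495/π) × 24.00 = 11.84 h.

11.84 h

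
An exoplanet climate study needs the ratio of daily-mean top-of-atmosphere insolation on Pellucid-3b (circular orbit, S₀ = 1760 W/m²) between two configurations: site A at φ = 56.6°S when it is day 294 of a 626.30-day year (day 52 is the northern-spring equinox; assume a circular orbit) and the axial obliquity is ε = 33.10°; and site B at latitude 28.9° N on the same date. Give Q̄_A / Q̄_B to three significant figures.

Q̄_A / Q̄_B ≈ 0.122

— Configuration A (φ=-56.6°):
Solar longitude: λ_s = 360° × (294 − 52)/626.30 = 139.103°.
sin δ = sin 33.10° × sin 139.103° = 0.35754, so δ = +20.949°.
cos H₀ = −tan(-56.6°) tan(+20.949°) = 0.5806, H₀ = 0.9513 rad.
Bracket: H₀ sin φ sin δ + cos φ cos δ sin H₀ = 0.9513×-0.83485×0.35754 + 0.55048×0.93390×0.81418 = -0.283956 + 0.418564 = 0.134608.
Q̄ = (S₀/π) × [bracket] = (1760/π) × 0.134608 = 75.411 W/m².
— Configuration B (φ=+28.9°):
cos H₀ = −tan(+28.9°) tan(+20.949°) = -0.2113, H₀ = 1.7837 rad.
Bracket: H₀ sin φ sin δ + cos φ cos δ sin H₀ = 1.7837×0.48328×0.35754 + 0.87546×0.93390×0.97741 = 0.308209 + 0.799123 = 1.107332.
Q̄ = (S₀/π) × [bracket] = (1760/π) × 1.107332 = 620.36 W/m².
Ratio Q̄_A / Q̄_B = 75.411 / 620.36 = 0.1216.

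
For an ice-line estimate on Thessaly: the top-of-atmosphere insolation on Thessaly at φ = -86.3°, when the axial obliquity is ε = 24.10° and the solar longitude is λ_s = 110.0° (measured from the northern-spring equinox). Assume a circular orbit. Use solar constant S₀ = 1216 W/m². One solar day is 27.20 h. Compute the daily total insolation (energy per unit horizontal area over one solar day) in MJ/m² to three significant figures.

Solar declination: sin δ = sin ε · sin λ_s = sin 24.10° × sin 110.0° = 0.38371, so δ = +22.563°.
cos H₀ = −tan(-86.3°) tan(+22.563°) = 6.4254 ≥ 1 ⇒ polar night, H₀ = 0 and Q̄ = 0.
Daily total = Q̄ × 27.20 h × 3600 s/h = 0.00 MJ/m².

0.00 MJ/m²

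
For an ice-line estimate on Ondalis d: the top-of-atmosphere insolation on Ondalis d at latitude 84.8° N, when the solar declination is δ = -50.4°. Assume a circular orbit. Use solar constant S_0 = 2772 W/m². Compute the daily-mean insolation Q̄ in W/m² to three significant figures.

Q̄ ≈ 0.00 W/m²

cos h₀ = −tan(+84.8°) tan(-50.400°) = 13.2824 ≥ 1 ⇒ polar night, h₀ = 0 and Q̄ = 0.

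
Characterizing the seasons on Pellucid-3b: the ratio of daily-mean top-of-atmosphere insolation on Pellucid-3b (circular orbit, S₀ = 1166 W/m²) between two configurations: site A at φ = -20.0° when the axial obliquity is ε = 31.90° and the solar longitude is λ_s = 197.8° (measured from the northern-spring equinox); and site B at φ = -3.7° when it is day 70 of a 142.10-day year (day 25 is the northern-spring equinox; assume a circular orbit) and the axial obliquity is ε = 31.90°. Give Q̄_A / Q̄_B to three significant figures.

— Configuration A (φ=-20.0°):
Solar declination: sin δ = sin ε · sin λ_s = sin 31.90° × sin 197.8° = -0.16154, so δ = -9.296°.
cos H₀ = −tan(-20.0°) tan(-9.296°) = -0.0596, H₀ = 1.6304 rad.
Bracket: H₀ sin φ sin δ + cos φ cos δ sin H₀ = 1.6304×-0.34202×-0.16154 + 0.93969×0.98687×0.99822 = 0.090079 + 0.925701 = 1.015780.
Q̄ = (S₀/π) × [bracket] = (1166/π) × 1.015780 = 377.01 W/m².
— Configuration B (φ=-3.7°):
Solar longitude: λ_s = 360° × (70 − 25)/142.10 = 114.004°.
sin δ = sin 31.90° × sin 114.004° = 0.48274, so δ = +28.864°.
cos H₀ = −tan(-3.7°) tan(+28.864°) = 0.0356, H₀ = 1.5351 rad.
Bracket: H₀ sin φ sin δ + cos φ cos δ sin H₀ = 1.5351×-0.06453×0.48274 + 0.99792×0.87577×0.99936 = -0.047820 + 0.873389 = 0.825569.
Q̄ = (S₀/π) × [bracket] = (1166/π) × 0.825569 = 306.41 W/m².
Ratio Q̄_A / Q̄_B = 377.01 / 306.41 = 1.230.

Q̄_A / Q̄_B ≈ 1.23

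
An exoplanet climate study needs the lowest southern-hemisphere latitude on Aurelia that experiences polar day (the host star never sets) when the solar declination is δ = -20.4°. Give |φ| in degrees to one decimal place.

Polar day requires cos H₀ = −tan φ tan δ ≤ −1, i.e. tan φ tan δ ≥ 1.
The boundary is |tan φ| · |tan δ| = 1, so |φ| = 90° − |δ| = 90° − 20.4° = 69.6° in the southern hemisphere.

|φ| = 69.6°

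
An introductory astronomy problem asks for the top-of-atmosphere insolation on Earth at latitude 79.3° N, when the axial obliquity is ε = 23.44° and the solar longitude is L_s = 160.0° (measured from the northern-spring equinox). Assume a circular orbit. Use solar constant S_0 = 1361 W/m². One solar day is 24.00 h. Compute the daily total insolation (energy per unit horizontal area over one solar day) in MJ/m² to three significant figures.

16.7 MJ/m²

Solar declination: sin δ = sin ε · sin L_s = sin 23.44° × sin 160.0° = 0.13605, so δ = +7.819°.
cos h₀ = −tan(+79.3°) tan(+7.819°) = -0.7268, h₀ = 2.3844 rad.
Bracket: h₀ sin ϕ sin δ + cos ϕ cos δ sin h₀ = 2.3844×0.98261×0.13605 + 0.18567×0.99070×0.68686 = 0.318756 + 0.126343 = 0.445099.
Q̄ = (S_0/π) × [bracket] = (1361/π) × 0.445099 = 192.83 W/m².
Daily total = Q̄ × 24.00 h × 3600 s/h = 192.83 × 24.00 × 3600 / 10⁶ = 16.66 MJ/m².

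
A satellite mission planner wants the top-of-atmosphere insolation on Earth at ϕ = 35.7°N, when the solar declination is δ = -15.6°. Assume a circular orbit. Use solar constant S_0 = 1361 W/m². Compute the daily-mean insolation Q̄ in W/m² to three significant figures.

Q̄ ≈ 239 W/m²

cos h₀ = −tan(+35.7°) tan(-15.600°) = 0.2006, h₀ = 1.3688 rad.
Bracket: h₀ sin ϕ sin δ + cos ϕ cos δ sin h₀ = 1.3688×0.58354×-0.26892 + 0.81208×0.96316×0.97967 = -0.214800 + 0.766262 = 0.551462.
Q̄ = (S_0/π) × [bracket] = (1361/π) × 0.551462 = 238.9 W/m².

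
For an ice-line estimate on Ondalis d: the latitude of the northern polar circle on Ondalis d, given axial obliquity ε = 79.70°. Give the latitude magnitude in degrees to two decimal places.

10.30°

The polar circle is the lowest latitude that experiences at least one full rotation of continuous daylight at the northern-summer solstice; it lies at |φ| = 90° − ε = 90° − 79.70° = 10.30°.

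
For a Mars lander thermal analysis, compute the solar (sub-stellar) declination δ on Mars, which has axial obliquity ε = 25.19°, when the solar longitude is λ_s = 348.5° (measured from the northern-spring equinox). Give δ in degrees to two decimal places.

δ = -4.87°

sin δ = sin ε · sin λ_s = sin 25.19° × sin 348.5° = -0.084855.
δ = arcsin(-0.084855) = -4.87°.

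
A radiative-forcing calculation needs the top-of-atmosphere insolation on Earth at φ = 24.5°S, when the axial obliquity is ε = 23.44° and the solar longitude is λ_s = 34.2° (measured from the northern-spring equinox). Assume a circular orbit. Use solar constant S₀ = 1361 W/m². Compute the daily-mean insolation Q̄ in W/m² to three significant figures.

Q̄ ≈ 323 W/m²

Solar declination: sin δ = sin ε · sin λ_s = sin 23.44° × sin 34.2° = 0.22359, so δ = +12.920°.
cos H₀ = −tan(-24.5°) tan(+12.920°) = 0.1045, H₀ = 1.4661 rad.
Bracket: H₀ sin φ sin δ + cos φ cos δ sin H₀ = 1.4661×-0.41469×0.22359 + 0.90996×0.97468×0.99452 = -0.135938 + 0.882059 = 0.746121.
Q̄ = (S₀/π) × [bracket] = (1361/π) × 0.746121 = 323.2 W/m².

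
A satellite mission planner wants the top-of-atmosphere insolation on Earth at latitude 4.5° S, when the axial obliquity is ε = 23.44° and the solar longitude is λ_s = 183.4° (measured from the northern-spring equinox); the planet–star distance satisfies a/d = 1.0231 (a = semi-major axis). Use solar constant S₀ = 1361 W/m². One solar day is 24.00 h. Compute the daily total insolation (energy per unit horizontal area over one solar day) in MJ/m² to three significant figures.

Solar declination: sin δ = sin ε · sin λ_s = sin 23.44° × sin 183.4° = -0.02359, so δ = -1.352°.
cos H₀ = −tan(-4.5°) tan(-1.352°) = -0.0019, H₀ = 1.5727 rad.
Bracket: H₀ sin φ sin δ + cos φ cos δ sin H₀ = 1.5727×-0.07846×-0.02359 + 0.99692×0.99972×1.00000 = 0.002911 + 0.996641 = 0.999552.
Inverse-square distance factor (a/d)² = 1.0231² = 1.046734.
Q̄ = (S₀/π) × 1.046734 × [bracket] = (1361/π) × 1.046734 × 0.999552 = 453.26 W/m².
Daily total = Q̄ × 24.00 h × 3600 s/h = 453.26 × 24.00 × 3600 / 10⁶ = 39.16 MJ/m².

39.2 MJ/m²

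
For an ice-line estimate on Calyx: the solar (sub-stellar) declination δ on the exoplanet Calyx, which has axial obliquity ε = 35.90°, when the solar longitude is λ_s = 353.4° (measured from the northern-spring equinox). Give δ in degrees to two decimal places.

δ = -3.86°

sin δ = sin ε · sin λ_s = sin 35.90° × sin 353.4° = -0.067396.
δ = arcsin(-0.067396) = -3.86°.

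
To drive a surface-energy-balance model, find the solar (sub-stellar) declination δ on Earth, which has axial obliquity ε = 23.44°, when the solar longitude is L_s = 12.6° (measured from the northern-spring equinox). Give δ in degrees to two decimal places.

δ = +4.98°

sin δ = sin ε · sin L_s = sin 23.44° × sin 12.6° = 0.086775.
δ = arcsin(0.086775) = +4.98°.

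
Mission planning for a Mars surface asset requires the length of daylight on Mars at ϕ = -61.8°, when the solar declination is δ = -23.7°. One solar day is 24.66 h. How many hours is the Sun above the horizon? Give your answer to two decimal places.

19.86 h

cos h₀ = −tan ϕ · tan δ = −tan(-61.8°) × tan(-23.700°) = -0.8187, so h₀ = 2.5299 rad = 144.95°.
Daylight = 2h₀/(2π) × 24.66 h = (2.5299/π) × 24.66 = 19.86 h.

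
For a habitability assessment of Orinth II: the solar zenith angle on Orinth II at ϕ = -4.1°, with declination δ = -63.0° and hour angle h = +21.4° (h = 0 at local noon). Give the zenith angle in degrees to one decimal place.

θ_z = 61.0°

cos θ_z = sin ϕ sin δ + cos ϕ cos δ cos h = 0.063705 + 0.421609 = 0.485314.
θ_z = arccos(0.485314) = 61.0°.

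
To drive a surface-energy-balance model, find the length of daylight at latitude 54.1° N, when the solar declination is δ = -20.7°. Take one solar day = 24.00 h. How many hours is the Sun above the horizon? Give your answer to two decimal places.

7.80 h

cos H₀ = −tan φ · tan δ = −tan(+54.1°) × tan(-20.700°) = 0.5220, so H₀ = 1.0216 rad = 58.53°.
Daylight = 2H₀/(2π) × 24.00 h = (1.0216/π) × 24.00 = 7.80 h.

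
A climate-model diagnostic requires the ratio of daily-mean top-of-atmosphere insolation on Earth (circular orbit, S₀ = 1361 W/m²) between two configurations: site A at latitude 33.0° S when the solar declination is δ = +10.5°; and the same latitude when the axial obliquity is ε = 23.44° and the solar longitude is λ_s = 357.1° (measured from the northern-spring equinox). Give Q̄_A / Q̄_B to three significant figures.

Q̄_A / Q̄_B ≈ 0.788

— Configuration A (φ=-33.0°):
cos H₀ = −tan(-33.0°) tan(+10.500°) = 0.1204, H₀ = 1.4501 rad.
Bracket: H₀ sin φ sin δ + cos φ cos δ sin H₀ = 1.4501×-0.54464×0.18224 + 0.83867×0.98325×0.99273 = -0.143930 + 0.818627 = 0.674697.
Q̄ = (S₀/π) × [bracket] = (1361/π) × 0.674697 = 292.29 W/m².
— Configuration B (φ=-33.0°):
Solar declination: sin δ = sin ε · sin λ_s = sin 23.44° × sin 357.1° = -0.02013, so δ = -1.153°.
cos H₀ = −tan(-33.0°) tan(-1.153°) = -0.0131, H₀ = 1.5839 rad.
Bracket: H₀ sin φ sin δ + cos φ cos δ sin H₀ = 1.5839×-0.54464×-0.02013 + 0.83867×0.99980×0.99991 = 0.017365 + 0.838427 = 0.855792.
Q̄ = (S₀/π) × [bracket] = (1361/π) × 0.855792 = 370.75 W/m².
Ratio Q̄_A / Q̄_B = 292.29 / 370.75 = 0.7884.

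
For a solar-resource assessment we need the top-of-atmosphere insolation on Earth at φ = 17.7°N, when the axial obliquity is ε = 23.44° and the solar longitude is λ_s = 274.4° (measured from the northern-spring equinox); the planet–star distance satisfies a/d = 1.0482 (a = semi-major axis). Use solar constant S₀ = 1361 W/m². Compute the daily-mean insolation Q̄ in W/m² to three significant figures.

Solar declination: sin δ = sin ε · sin λ_s = sin 23.44° × sin 274.4° = -0.39662, so δ = -23.367°.
cos H₀ = −tan(+17.7°) tan(-23.367°) = 0.1379, H₀ = 1.4325 rad.
Bracket: H₀ sin φ sin δ + cos φ cos δ sin H₀ = 1.4325×0.30403×-0.39662 + 0.95266×0.91798×0.99045 = -0.172737 + 0.866171 = 0.693434.
Inverse-square distance factor (a/d)² = 1.0482² = 1.098723.
Q̄ = (S₀/π) × 1.098723 × [bracket] = (1361/π) × 1.098723 × 0.693434 = 330.1 W/m².

Q̄ ≈ 330 W/m²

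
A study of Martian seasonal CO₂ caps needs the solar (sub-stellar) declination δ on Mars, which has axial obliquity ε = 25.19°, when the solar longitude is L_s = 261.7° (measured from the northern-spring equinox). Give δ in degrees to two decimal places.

sin δ = sin ε · sin L_s = sin 25.19° × sin 261.7° = -0.421163.
δ = arcsin(-0.421163) = -24.91°.

δ = -24.91°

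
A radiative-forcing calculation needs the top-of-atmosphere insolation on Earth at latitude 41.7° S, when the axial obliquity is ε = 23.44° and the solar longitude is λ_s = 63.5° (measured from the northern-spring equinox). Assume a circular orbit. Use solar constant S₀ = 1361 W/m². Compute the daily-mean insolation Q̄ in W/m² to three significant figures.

Q̄ ≈ 159 W/m²

Solar declination: sin δ = sin ε · sin λ_s = sin 23.44° × sin 63.5° = 0.35599, so δ = +20.854°.
cos H₀ = −tan(-41.7°) tan(+20.854°) = 0.3394, H₀ = 1.2245 rad.
Bracket: H₀ sin φ sin δ + cos φ cos δ sin H₀ = 1.2245×-0.66523×0.35599 + 0.74664×0.93449×0.94064 = -0.289980 + 0.656311 = 0.366331.
Q̄ = (S₀/π) × [bracket] = (1361/π) × 0.366331 = 158.7 W/m².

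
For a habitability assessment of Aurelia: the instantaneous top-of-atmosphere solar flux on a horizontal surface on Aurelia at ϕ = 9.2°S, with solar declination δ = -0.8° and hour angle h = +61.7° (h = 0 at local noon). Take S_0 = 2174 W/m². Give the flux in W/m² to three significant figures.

cos θ_z = sin ϕ sin δ + cos ϕ cos δ cos h = 0.002232 + 0.467944 = 0.470176.
Flux = S_0 · cos θ_z = 2174 × 0.470176 = 1022 W/m².

1.02e+03 W/m²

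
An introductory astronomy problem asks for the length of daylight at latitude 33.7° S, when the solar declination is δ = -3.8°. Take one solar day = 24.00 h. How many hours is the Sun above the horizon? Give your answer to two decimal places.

cos H₀ = −tan φ · tan δ = −tan(-33.7°) × tan(-3.800°) = -0.0443, so H₀ = 1.6151 rad = 92.54°.
Daylight = 2H₀/(2π) × 24.00 h = (1.6151/π) × 24.00 = 12.34 h.

12.34 h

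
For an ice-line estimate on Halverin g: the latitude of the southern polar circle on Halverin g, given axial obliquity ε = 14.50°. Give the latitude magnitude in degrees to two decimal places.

The polar circle is the lowest latitude that experiences at least one full rotation of continuous darkness at the northern-summer solstice; it lies at |φ| = 90° − ε = 90° − 14.50° = 75.50°.

75.50°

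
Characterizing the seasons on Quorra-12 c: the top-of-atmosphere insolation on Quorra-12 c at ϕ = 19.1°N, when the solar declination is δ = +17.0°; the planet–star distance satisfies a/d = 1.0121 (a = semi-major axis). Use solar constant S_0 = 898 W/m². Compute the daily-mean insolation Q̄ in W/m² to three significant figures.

cos h₀ = −tan(+19.1°) tan(+17.000°) = -0.1059, h₀ = 1.6769 rad.
Bracket: h₀ sin ϕ sin δ + cos ϕ cos δ sin h₀ = 1.6769×0.32722×0.29237 + 0.94495×0.95630×0.99438 = 0.160428 + 0.898577 = 1.059005.
Inverse-square distance factor (a/d)² = 1.0121² = 1.024346.
Q̄ = (S_0/π) × 1.024346 × [bracket] = (898/π) × 1.024346 × 1.059005 = 310.1 W/m².

Q̄ ≈ 310 W/m²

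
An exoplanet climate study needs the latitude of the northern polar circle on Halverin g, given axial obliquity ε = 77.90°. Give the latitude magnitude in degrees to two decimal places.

12.10°

The polar circle is the lowest latitude that experiences at least one full rotation of continuous daylight at the northern-summer solstice; it lies at |ϕ| = 90° − ε = 90° − 77.90° = 12.10°.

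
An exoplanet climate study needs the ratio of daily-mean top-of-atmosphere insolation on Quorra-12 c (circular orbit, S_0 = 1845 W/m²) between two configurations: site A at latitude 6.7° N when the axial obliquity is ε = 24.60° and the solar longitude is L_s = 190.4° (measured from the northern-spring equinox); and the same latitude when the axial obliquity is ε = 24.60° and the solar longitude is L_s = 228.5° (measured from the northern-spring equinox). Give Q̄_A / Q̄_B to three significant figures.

— Configuration A (ϕ=+6.7°):
Solar declination: sin δ = sin ε · sin L_s = sin 24.60° × sin 190.4° = -0.07515, so δ = -4.310°.
cos h₀ = −tan(+6.7°) tan(-4.310°) = 0.0089, h₀ = 1.5619 rad.
Bracket: h₀ sin ϕ sin δ + cos ϕ cos δ sin h₀ = 1.5619×0.11667×-0.07515 + 0.99317×0.99717×0.99996 = -0.013694 + 0.990320 = 0.976626.
Q̄ = (S_0/π) × [bracket] = (1845/π) × 0.976626 = 573.55 W/m².
— Configuration B (ϕ=+6.7°):
Solar declination: sin δ = sin ε · sin L_s = sin 24.60° × sin 228.5° = -0.31178, so δ = -18.166°.
cos h₀ = −tan(+6.7°) tan(-18.166°) = 0.0385, h₀ = 1.5322 rad.
Bracket: h₀ sin ϕ sin δ + cos ϕ cos δ sin h₀ = 1.5322×0.11667×-0.31178 + 0.99317×0.95016×0.99926 = -0.055734 + 0.942972 = 0.887238.
Q̄ = (S_0/π) × [bracket] = (1845/π) × 0.887238 = 521.06 W/m².
Ratio Q̄_A / Q̄_B = 573.55 / 521.06 = 1.101.

Q̄_A / Q̄_B ≈ 1.10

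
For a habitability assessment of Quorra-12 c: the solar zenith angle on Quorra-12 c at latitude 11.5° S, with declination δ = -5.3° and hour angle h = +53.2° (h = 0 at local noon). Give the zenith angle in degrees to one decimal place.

θ_z = 52.9°

cos θ_z = sin ϕ sin δ + cos ϕ cos δ cos h = 0.018416 + 0.584488 = 0.602904.
θ_z = arccos(0.602904) = 52.9°.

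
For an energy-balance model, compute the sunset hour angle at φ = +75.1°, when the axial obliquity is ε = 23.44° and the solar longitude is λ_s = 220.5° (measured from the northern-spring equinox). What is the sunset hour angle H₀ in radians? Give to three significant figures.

Solar declination: sin δ = sin ε · sin λ_s = sin 23.44° × sin 220.5° = -0.25834, so δ = -14.972°.
cos H₀ = −tan φ · tan δ = 1.0050 ≥ 1, so the Sun never rises (polar night) and H₀ = 0.

H₀ = 0.00 rad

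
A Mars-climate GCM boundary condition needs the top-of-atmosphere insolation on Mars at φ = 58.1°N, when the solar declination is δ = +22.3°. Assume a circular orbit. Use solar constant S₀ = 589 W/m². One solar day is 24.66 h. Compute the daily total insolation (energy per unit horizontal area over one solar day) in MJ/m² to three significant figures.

cos H₀ = −tan(+58.1°) tan(+22.300°) = -0.6589, H₀ = 2.2902 rad.
Bracket: H₀ sin φ sin δ + cos φ cos δ sin H₀ = 2.2902×0.84897×0.37946 + 0.52844×0.92521×0.75223 = 0.737788 + 0.367779 = 1.105567.
Q̄ = (S₀/π) × [bracket] = (589/π) × 1.105567 = 207.28 W/m².
Daily total = Q̄ × 24.66 h × 3600 s/h = 207.28 × 24.66 × 3600 / 10⁶ = 18.40 MJ/m².

18.4 MJ/m²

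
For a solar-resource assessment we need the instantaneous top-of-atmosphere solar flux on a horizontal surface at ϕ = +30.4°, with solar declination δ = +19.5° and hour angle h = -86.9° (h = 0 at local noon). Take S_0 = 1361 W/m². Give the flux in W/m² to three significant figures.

cos θ_z = sin ϕ sin δ + cos ϕ cos δ cos h = 0.168918 + 0.043968 = 0.212886.
Flux = S_0 · cos θ_z = 1361 × 0.212886 = 289.7 W/m².

290 W/m²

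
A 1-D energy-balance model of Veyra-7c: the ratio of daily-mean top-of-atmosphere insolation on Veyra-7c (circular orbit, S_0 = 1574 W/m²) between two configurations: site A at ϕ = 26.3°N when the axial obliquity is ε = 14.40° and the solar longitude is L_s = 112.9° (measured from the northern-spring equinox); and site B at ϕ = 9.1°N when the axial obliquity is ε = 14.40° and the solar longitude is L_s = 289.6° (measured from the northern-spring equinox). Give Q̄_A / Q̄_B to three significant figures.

— Configuration A (ϕ=+26.3°):
Solar declination: sin δ = sin ε · sin L_s = sin 14.40° × sin 112.9° = 0.22909, so δ = +13.243°.
cos h₀ = −tan(+26.3°) tan(+13.243°) = -0.1163, h₀ = 1.6874 rad.
Bracket: h₀ sin ϕ sin δ + cos ϕ cos δ sin h₀ = 1.6874×0.44307×0.22909 + 0.89649×0.97341×0.99321 = 0.171276 + 0.866727 = 1.038003.
Q̄ = (S_0/π) × [bracket] = (1574/π) × 1.038003 = 520.06 W/m².
— Configuration B (ϕ=+9.1°):
Solar declination: sin δ = sin ε · sin L_s = sin 14.40° × sin 289.6° = -0.23428, so δ = -13.549°.
cos h₀ = −tan(+9.1°) tan(-13.549°) = 0.0386, h₀ = 1.5322 rad.
Bracket: h₀ sin ϕ sin δ + cos ϕ cos δ sin h₀ = 1.5322×0.15816×-0.23428 + 0.98741×0.97217×0.99925 = -0.056774 + 0.959210 = 0.902436.
Q̄ = (S_0/π) × [bracket] = (1574/π) × 0.902436 = 452.14 W/m².
Ratio Q̄_A / Q̄_B = 520.06 / 452.14 = 1.150.

Q̄_A / Q̄_B ≈ 1.15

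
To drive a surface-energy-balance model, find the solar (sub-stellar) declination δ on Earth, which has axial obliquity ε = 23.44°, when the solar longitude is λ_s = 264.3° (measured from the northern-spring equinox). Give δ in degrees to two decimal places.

δ = -23.32°

sin δ = sin ε · sin λ_s = sin 23.44° × sin 264.3° = -0.395822.
δ = arcsin(-0.395822) = -23.32°.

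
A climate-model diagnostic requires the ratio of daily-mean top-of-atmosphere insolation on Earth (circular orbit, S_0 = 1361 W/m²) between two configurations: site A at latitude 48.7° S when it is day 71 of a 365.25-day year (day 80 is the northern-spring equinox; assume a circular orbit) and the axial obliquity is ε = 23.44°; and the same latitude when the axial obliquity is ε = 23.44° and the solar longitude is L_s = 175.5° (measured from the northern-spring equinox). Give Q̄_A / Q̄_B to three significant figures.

Q̄_A / Q̄_B ≈ 1.18

— Configuration A (ϕ=-48.7°):
Solar longitude: L_s = 360° × (71 − 80)/365.25 = -8.871°, i.e. -8.871° + 360° = 351.129°.
sin δ = sin 23.44° × sin 351.129° = -0.06134, so δ = -3.517°.
cos h₀ = −tan(-48.7°) tan(-3.517°) = -0.0700, h₀ = 1.6408 rad.
Bracket: h₀ sin ϕ sin δ + cos ϕ cos δ sin h₀ = 1.6408×-0.75126×-0.06134 + 0.66000×0.99812×0.99755 = 0.075612 + 0.657145 = 0.732757.
Q̄ = (S_0/π) × [bracket] = (1361/π) × 0.732757 = 317.44 W/m².
— Configuration B (ϕ=-48.7°):
Solar declination: sin δ = sin ε · sin L_s = sin 23.44° × sin 175.5° = 0.03121, so δ = +1.788°.
cos h₀ = −tan(-48.7°) tan(+1.788°) = 0.0355, h₀ = 1.5352 rad.
Bracket: h₀ sin ϕ sin δ + cos ϕ cos δ sin h₀ = 1.5352×-0.75126×0.03121 + 0.66000×0.99951×0.99937 = -0.035996 + 0.659261 = 0.623265.
Q̄ = (S_0/π) × [bracket] = (1361/π) × 0.623265 = 270.01 W/m².
Ratio Q̄_A / Q̄_B = 317.44 / 270.01 = 1.176.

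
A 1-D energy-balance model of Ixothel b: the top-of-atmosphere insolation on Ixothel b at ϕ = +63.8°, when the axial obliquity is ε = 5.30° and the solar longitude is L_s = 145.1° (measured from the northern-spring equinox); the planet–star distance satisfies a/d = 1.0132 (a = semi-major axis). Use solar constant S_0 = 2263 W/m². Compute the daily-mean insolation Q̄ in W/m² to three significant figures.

Q̄ ≈ 383 W/m²

Solar declination: sin δ = sin ε · sin L_s = sin 5.30° × sin 145.1° = 0.05285, so δ = +3.029°.
cos h₀ = −tan(+63.8°) tan(+3.029°) = -0.1076, h₀ = 1.6786 rad.
Bracket: h₀ sin ϕ sin δ + cos ϕ cos δ sin h₀ = 1.6786×0.89726×0.05285 + 0.44151×0.99860×0.99420 = 0.079600 + 0.438335 = 0.517935.
Inverse-square distance factor (a/d)² = 1.0132² = 1.026574.
Q̄ = (S_0/π) × 1.026574 × [bracket] = (2263/π) × 1.026574 × 0.517935 = 383.0 W/m².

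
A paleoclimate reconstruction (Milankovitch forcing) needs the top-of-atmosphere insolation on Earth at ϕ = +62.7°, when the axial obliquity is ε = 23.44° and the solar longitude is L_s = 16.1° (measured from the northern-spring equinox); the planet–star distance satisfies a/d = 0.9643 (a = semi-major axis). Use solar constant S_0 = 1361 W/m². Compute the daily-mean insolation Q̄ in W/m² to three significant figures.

Solar declination: sin δ = sin ε · sin L_s = sin 23.44° × sin 16.1° = 0.11031, so δ = +6.333°.
cos h₀ = −tan(+62.7°) tan(+6.333°) = -0.2150, h₀ = 1.7875 rad.
Bracket: h₀ sin ϕ sin δ + cos ϕ cos δ sin h₀ = 1.7875×0.88862×0.11031 + 0.45865×0.99390×0.97661 = 0.175217 + 0.445190 = 0.620407.
Inverse-square distance factor (a/d)² = 0.9643² = 0.929874.
Q̄ = (S_0/π) × 0.929874 × [bracket] = (1361/π) × 0.929874 × 0.620407 = 249.9 W/m².

Q̄ ≈ 250 W/m²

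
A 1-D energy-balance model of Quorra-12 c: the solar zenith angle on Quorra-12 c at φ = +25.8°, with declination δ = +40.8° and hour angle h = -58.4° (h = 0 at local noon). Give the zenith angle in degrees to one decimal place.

θ_z = 50.1°

cos θ_z = sin φ sin δ + cos φ cos δ cos h = 0.284389 + 0.357116 = 0.641505.
θ_z = arccos(0.641505) = 50.1°.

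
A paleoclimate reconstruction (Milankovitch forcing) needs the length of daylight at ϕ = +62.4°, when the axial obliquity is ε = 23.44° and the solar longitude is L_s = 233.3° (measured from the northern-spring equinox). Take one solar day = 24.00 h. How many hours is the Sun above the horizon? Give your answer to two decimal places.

Solar declination: sin δ = sin ε · sin L_s = sin 23.44° × sin 233.3° = -0.31894, so δ = -18.599°.
cos h₀ = −tan ϕ · tan δ = −tan(+62.4°) × tan(-18.599°) = 0.6437, so h₀ = 0.8715 rad = 49.93°.
Daylight = 2h₀/(2π) × 24.00 h = (0.8715/π) × 24.00 = 6.66 h.

6.66 h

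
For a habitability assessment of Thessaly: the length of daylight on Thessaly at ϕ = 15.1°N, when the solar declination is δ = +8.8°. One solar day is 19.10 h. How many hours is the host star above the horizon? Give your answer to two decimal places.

cos h₀ = −tan ϕ · tan δ = −tan(+15.1°) × tan(+8.800°) = -0.0418, so h₀ = 1.6126 rad = 92.39°.
Daylight = 2h₀/(2π) × 19.10 h = (1.6126/π) × 19.10 = 9.80 h.

9.80 h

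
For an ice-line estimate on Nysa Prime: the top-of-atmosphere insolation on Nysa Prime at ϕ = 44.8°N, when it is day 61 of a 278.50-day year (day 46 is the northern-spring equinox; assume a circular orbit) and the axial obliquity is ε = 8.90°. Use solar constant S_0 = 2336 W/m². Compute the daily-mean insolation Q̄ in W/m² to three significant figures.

Q̄ ≈ 570 W/m²

Solar longitude: L_s = 360° × (61 − 46)/278.50 = 19.390°.
sin δ = sin 8.90° × sin 19.390° = 0.05136, so δ = +2.944°.
cos h₀ = −tan(+44.8°) tan(+2.944°) = -0.0511, h₀ = 1.6219 rad.
Bracket: h₀ sin ϕ sin δ + cos ϕ cos δ sin h₀ = 1.6219×0.70463×0.05136 + 0.70957×0.99868×0.99869 = 0.058696 + 0.707705 = 0.766401.
Q̄ = (S_0/π) × [bracket] = (2336/π) × 0.766401 = 569.9 W/m².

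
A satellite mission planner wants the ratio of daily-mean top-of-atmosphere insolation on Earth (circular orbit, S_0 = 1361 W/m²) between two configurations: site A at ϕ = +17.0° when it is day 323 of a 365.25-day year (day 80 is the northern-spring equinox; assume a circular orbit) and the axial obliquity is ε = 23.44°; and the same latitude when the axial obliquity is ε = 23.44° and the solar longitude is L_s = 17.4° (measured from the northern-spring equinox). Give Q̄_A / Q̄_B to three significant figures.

— Configuration A (ϕ=+17.0°):
Solar longitude: L_s = 360° × (323 − 80)/365.25 = 239.507°.
sin δ = sin 23.44° × sin 239.507° = -0.34277, so δ = -20.046°.
cos h₀ = −tan(+17.0°) tan(-20.046°) = 0.1116, h₀ = 1.4590 rad.
Bracket: h₀ sin ϕ sin δ + cos ϕ cos δ sin h₀ = 1.4590×0.29237×-0.34277 + 0.95630×0.93942×0.99376 = -0.146215 + 0.892762 = 0.746547.
Q̄ = (S_0/π) × [bracket] = (1361/π) × 0.746547 = 323.42 W/m².
— Configuration B (ϕ=+17.0°):
Solar declination: sin δ = sin ε · sin L_s = sin 23.44° × sin 17.4° = 0.11895, so δ = +6.832°.
cos h₀ = −tan(+17.0°) tan(+6.832°) = -0.0366, h₀ = 1.6074 rad.
Bracket: h₀ sin ϕ sin δ + cos ϕ cos δ sin h₀ = 1.6074×0.29237×0.11895 + 0.95630×0.99290×0.99933 = 0.055901 + 0.948874 = 1.004775.
Q̄ = (S_0/π) × [bracket] = (1361/π) × 1.004775 = 435.29 W/m².
Ratio Q̄_A / Q̄_B = 323.42 / 435.29 = 0.7430.

Q̄_A / Q̄_B ≈ 0.743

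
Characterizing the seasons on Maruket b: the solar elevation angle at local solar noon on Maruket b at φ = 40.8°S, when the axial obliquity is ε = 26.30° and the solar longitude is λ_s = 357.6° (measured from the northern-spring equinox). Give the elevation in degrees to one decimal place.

50.3°

Solar declination: sin δ = sin ε · sin λ_s = sin 26.30° × sin 357.6° = -0.01855, so δ = -1.063°.
At local noon the hour angle is zero, so the zenith angle equals |φ − δ| = |-40.8° − (-1.063°)| = 39.737°.
Elevation = 90° − 39.737° = 50.3°.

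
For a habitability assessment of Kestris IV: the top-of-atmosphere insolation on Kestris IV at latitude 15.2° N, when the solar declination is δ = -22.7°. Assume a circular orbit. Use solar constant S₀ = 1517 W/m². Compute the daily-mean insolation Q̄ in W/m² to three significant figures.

cos H₀ = −tan(+15.2°) tan(-22.700°) = 0.1137, H₀ = 1.4569 rad.
Bracket: H₀ sin φ sin δ + cos φ cos δ sin H₀ = 1.4569×0.26219×-0.38591 + 0.96502×0.92254×0.99352 = -0.147412 + 0.884501 = 0.737089.
Q̄ = (S₀/π) × [bracket] = (1517/π) × 0.737089 = 355.9 W/m².

Q̄ ≈ 356 W/m²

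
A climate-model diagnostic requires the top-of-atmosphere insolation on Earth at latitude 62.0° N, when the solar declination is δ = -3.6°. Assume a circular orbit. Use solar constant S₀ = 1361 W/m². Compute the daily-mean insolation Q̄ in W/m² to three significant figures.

cos H₀ = −tan(+62.0°) tan(-3.600°) = 0.1183, H₀ = 1.4522 rad.
Bracket: H₀ sin φ sin δ + cos φ cos δ sin H₀ = 1.4522×0.88295×-0.06279 + 0.46947×0.99803×0.99297 = -0.080511 + 0.465251 = 0.384740.
Q̄ = (S₀/π) × [bracket] = (1361/π) × 0.384740 = 166.7 W/m².

Q̄ ≈ 167 W/m²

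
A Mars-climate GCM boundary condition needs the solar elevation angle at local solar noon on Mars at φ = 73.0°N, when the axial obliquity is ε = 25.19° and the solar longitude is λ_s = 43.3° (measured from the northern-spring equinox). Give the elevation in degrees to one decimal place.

34.0°

Solar declination: sin δ = sin ε · sin λ_s = sin 25.19° × sin 43.3° = 0.29190, so δ = +16.972°.
At local noon the hour angle is zero, so the zenith angle equals |φ − δ| = |+73.0° − (+16.972°)| = 56.028°.
Elevation = 90° − 56.028° = 34.0°.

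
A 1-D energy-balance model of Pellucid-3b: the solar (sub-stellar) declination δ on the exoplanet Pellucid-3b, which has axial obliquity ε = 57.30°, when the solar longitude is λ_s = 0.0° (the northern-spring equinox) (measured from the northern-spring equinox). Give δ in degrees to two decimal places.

δ = +0.00°

sin δ = sin ε · sin λ_s = sin 57.30° × sin 0.0° = 0.000000.
δ = arcsin(0.000000) = +0.00°.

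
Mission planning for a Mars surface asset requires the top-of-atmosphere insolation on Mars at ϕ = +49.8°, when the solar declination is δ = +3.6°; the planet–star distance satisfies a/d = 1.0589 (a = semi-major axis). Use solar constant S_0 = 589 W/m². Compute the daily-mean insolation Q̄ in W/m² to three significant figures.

Q̄ ≈ 152 W/m²

cos h₀ = −tan(+49.8°) tan(+3.600°) = -0.0744, h₀ = 1.6453 rad.
Bracket: h₀ sin ϕ sin δ + cos ϕ cos δ sin h₀ = 1.6453×0.76380×0.06279 + 0.64546×0.99803×0.99722 = 0.078907 + 0.642398 = 0.721305.
Inverse-square distance factor (a/d)² = 1.0589² = 1.121269.
Q̄ = (S_0/π) × 1.121269 × [bracket] = (589/π) × 1.121269 × 0.721305 = 151.6 W/m².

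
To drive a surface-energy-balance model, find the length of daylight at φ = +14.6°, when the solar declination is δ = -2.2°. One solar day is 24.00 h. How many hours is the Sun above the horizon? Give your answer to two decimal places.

11.92 h

cos H₀ = −tan φ · tan δ = −tan(+14.6°) × tan(-2.200°) = 0.0100, so H₀ = 1.5608 rad = 89.43°.
Daylight = 2H₀/(2π) × 24.00 h = (1.5608/π) × 24.00 = 11.92 h.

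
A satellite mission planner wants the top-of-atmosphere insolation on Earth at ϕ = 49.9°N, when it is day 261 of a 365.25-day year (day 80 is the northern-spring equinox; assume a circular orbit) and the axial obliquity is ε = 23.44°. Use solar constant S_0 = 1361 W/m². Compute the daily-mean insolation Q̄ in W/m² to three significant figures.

Solar longitude: L_s = 360° × (261 − 80)/365.25 = 178.398°.
sin δ = sin 23.44° × sin 178.398° = 0.01112, so δ = +0.637°.
cos h₀ = −tan(+49.9°) tan(+0.637°) = -0.0132, h₀ = 1.5840 rad.
Bracket: h₀ sin ϕ sin δ + cos ϕ cos δ sin h₀ = 1.5840×0.76492×0.01112 + 0.64412×0.99994×0.99991 = 0.013473 + 0.644023 = 0.657496.
Q̄ = (S_0/π) × [bracket] = (1361/π) × 0.657496 = 284.8 W/m².

Q̄ ≈ 285 W/m²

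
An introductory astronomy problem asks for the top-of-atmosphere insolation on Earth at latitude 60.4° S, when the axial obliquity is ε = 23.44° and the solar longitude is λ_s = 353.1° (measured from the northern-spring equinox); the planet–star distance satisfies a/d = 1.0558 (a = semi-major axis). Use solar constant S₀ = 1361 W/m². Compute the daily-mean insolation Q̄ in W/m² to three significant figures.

Q̄ ≈ 271 W/m²

Solar declination: sin δ = sin ε · sin λ_s = sin 23.44° × sin 353.1° = -0.04779, so δ = -2.739°.
cos H₀ = −tan(-60.4°) tan(-2.739°) = -0.0842, H₀ = 1.6551 rad.
Bracket: H₀ sin φ sin δ + cos φ cos δ sin H₀ = 1.6551×-0.86949×-0.04779 + 0.49394×0.99886×0.99645 = 0.068774 + 0.491625 = 0.560399.
Inverse-square distance factor (a/d)² = 1.0558² = 1.114714.
Q̄ = (S₀/π) × 1.114714 × [bracket] = (1361/π) × 1.114714 × 0.560399 = 270.6 W/m².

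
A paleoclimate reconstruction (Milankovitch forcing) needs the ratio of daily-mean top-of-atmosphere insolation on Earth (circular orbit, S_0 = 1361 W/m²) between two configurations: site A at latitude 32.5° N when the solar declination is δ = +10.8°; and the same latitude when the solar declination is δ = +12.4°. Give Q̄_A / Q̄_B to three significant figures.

— Configuration A (ϕ=+32.5°):
cos h₀ = −tan(+32.5°) tan(+10.800°) = -0.1215, h₀ = 1.6926 rad.
Bracket: h₀ sin ϕ sin δ + cos ϕ cos δ sin h₀ = 1.6926×0.53730×0.18738 + 0.84339×0.98229×0.99259 = 0.170410 + 0.822315 = 0.992725.
Q̄ = (S_0/π) × [bracket] = (1361/π) × 0.992725 = 430.07 W/m².
— Configuration B (ϕ=+32.5°):
cos h₀ = −tan(+32.5°) tan(+12.400°) = -0.1401, h₀ = 1.7113 rad.
Bracket: h₀ sin ϕ sin δ + cos ϕ cos δ sin h₀ = 1.7113×0.53730×0.21474 + 0.84339×0.97667×0.99014 = 0.197449 + 0.815592 = 1.013041.
Q̄ = (S_0/π) × [bracket] = (1361/π) × 1.013041 = 438.87 W/m².
Ratio Q̄_A / Q̄_B = 430.07 / 438.87 = 0.9799.

Q̄_A / Q̄_B ≈ 0.980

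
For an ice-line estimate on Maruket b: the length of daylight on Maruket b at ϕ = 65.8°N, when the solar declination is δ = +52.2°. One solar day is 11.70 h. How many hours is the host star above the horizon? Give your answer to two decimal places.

Sunrise equation: cos h₀ = −tan ϕ · tan δ = -2.8686 ≤ −1, so the host star never sets (polar day) and h₀ = π.
Daylight = 2h₀/(2π) × 11.70 h = (3.1416/π) × 11.70 = 11.70 h.

11.70 h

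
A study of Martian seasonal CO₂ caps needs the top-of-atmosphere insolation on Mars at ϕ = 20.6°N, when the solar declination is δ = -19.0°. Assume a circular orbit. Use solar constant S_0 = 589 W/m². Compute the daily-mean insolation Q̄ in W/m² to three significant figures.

cos h₀ = −tan(+20.6°) tan(-19.000°) = 0.1294, h₀ = 1.4410 rad.
Bracket: h₀ sin ϕ sin δ + cos ϕ cos δ sin h₀ = 1.4410×0.35184×-0.32557 + 0.93606×0.94552×0.99159 = -0.165064 + 0.877620 = 0.712556.
Q̄ = (S_0/π) × [bracket] = (589/π) × 0.712556 = 133.6 W/m².

Q̄ ≈ 134 W/m²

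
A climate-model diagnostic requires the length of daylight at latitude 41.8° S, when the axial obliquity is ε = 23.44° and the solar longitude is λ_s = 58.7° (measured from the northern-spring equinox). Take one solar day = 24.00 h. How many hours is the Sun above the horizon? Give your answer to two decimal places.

Solar declination: sin δ = sin ε · sin λ_s = sin 23.44° × sin 58.7° = 0.33989, so δ = +19.870°.
cos H₀ = −tan φ · tan δ = −tan(-41.8°) × tan(+19.870°) = 0.3231, so H₀ = 1.2418 rad = 71.15°.
Daylight = 2H₀/(2π) × 24.00 h = (1.2418/π) × 24.00 = 9.49 h.

9.49 h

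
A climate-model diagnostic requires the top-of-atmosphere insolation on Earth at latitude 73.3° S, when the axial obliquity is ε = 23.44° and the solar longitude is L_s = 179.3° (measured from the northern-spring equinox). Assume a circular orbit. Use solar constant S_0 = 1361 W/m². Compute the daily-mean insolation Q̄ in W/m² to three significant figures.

Solar declination: sin δ = sin ε · sin L_s = sin 23.44° × sin 179.3° = 0.00486, so δ = +0.278°.
cos h₀ = −tan(-73.3°) tan(+0.278°) = 0.0162, h₀ = 1.5546 rad.
Bracket: h₀ sin ϕ sin δ + cos ϕ cos δ sin h₀ = 1.5546×-0.95782×0.00486 + 0.28736×0.99999×0.99987 = -0.007237 + 0.287320 = 0.280083.
Q̄ = (S_0/π) × [bracket] = (1361/π) × 0.280083 = 121.3 W/m².

Q̄ ≈ 121 W/m²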